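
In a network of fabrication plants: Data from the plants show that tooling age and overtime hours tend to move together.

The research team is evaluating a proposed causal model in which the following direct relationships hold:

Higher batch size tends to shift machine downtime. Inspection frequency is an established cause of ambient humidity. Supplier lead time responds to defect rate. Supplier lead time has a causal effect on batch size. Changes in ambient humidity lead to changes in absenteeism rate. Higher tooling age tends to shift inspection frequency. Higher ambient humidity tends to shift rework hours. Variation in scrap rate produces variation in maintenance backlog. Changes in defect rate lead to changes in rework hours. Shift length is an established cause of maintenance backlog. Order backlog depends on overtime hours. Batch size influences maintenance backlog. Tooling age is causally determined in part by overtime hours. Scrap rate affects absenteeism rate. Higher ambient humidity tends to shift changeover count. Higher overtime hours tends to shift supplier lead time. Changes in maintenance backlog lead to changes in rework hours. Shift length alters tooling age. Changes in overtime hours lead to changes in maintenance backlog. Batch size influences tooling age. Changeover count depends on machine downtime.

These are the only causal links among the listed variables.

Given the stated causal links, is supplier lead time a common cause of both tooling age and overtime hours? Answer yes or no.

Supplier lead time has no stated causal path to overtime hours. A confounder must cause both variables, so supplier lead time does not qualify.

no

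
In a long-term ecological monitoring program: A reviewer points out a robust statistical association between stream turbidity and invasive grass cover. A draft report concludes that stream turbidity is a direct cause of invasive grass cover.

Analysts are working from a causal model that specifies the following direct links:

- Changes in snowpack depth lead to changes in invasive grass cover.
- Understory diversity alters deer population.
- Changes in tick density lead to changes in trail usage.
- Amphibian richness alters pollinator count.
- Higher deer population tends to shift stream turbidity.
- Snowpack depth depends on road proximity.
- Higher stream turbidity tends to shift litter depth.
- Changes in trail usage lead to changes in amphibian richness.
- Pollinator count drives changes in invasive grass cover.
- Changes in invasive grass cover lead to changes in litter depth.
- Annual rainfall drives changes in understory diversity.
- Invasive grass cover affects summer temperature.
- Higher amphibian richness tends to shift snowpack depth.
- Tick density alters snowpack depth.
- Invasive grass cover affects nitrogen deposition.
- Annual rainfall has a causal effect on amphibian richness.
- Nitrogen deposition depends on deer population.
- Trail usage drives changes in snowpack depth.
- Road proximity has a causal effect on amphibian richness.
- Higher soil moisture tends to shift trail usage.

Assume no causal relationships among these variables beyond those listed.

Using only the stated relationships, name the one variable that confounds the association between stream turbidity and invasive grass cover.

Annual rainfall has a causal path to stream turbidity (annual rainfall → understory diversity → deer population → stream turbidity) and a separate causal path to invasive grass cover (annual rainfall → amphibian richness → pollinator count → invasive grass cover), so it is a common cause of both.
No stated relationship gives stream turbidity a causal route to invasive grass cover, so the correlation is explained by the shared upstream cause rather than a direct effect.

annual rainfall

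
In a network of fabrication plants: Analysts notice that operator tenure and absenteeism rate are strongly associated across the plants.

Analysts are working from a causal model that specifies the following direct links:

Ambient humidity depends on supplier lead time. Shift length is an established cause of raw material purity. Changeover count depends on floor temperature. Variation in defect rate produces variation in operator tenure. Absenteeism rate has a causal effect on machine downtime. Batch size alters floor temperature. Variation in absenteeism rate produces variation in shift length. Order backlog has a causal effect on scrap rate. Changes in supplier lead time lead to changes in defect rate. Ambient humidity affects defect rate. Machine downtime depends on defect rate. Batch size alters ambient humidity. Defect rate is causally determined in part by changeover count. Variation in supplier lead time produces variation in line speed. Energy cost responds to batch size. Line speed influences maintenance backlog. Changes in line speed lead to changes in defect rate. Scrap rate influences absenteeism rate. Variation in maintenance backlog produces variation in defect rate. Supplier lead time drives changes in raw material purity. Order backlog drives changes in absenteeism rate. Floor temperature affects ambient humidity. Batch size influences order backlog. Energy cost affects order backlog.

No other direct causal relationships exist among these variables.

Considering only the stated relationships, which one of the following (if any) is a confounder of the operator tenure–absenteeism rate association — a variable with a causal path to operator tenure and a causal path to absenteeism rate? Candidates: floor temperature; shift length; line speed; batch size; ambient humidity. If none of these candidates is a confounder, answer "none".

batch size

Batch size causes operator tenure (batch size → ambient humidity → defect rate → operator tenure) and also causes absenteeism rate (batch size → order backlog → absenteeism rate); it is a common cause of both.
Each of the other candidates lacks a causal path to at least one of operator tenure and absenteeism rate, so they do not confound the relationship.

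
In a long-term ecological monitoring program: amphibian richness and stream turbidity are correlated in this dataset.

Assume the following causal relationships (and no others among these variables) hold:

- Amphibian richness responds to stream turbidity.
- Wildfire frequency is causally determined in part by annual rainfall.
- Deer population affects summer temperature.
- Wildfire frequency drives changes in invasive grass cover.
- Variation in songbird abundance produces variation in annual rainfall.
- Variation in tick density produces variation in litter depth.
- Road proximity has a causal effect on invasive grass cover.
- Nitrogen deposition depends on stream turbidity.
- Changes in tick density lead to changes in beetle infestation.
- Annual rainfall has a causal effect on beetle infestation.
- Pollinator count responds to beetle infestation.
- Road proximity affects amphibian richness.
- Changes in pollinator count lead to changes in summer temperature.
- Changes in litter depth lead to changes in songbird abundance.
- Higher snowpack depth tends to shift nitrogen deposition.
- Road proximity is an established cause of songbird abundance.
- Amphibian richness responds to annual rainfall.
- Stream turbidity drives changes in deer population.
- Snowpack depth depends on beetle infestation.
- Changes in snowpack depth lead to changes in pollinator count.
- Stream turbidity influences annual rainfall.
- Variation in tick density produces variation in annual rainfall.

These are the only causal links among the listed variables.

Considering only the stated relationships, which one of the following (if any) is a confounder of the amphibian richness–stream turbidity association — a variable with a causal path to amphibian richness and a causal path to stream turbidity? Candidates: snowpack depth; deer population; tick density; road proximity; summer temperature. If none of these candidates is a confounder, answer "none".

None of the listed candidates has causal paths to both amphibian richness and stream turbidity in the stated relationships, so none is a common cause.

none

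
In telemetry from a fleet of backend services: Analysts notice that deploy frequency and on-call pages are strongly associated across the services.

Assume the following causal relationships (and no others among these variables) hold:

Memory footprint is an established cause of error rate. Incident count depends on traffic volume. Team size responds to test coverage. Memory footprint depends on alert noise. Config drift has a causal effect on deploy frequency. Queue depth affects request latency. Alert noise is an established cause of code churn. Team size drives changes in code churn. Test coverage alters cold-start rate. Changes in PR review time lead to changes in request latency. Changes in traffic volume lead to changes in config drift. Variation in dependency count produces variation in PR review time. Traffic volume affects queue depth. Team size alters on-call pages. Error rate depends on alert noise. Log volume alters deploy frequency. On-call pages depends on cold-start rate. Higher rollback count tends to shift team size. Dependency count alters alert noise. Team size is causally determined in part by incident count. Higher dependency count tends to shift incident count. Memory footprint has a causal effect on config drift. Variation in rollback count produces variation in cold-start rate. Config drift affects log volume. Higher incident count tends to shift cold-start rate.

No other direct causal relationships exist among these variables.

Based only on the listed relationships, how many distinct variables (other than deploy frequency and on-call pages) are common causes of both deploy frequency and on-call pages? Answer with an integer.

2

The common causes are: dependency count (to deploy frequency via dependency count → alert noise → memory footprint → config drift → deploy frequency; to on-call pages via dependency count → incident count → cold-start rate → on-call pages); traffic volume (to deploy frequency via traffic volume → config drift → deploy frequency; to on-call pages via traffic volume → incident count → cold-start rate → on-call pages).
Every other variable lacks a causal path to at least one of deploy frequency and on-call pages.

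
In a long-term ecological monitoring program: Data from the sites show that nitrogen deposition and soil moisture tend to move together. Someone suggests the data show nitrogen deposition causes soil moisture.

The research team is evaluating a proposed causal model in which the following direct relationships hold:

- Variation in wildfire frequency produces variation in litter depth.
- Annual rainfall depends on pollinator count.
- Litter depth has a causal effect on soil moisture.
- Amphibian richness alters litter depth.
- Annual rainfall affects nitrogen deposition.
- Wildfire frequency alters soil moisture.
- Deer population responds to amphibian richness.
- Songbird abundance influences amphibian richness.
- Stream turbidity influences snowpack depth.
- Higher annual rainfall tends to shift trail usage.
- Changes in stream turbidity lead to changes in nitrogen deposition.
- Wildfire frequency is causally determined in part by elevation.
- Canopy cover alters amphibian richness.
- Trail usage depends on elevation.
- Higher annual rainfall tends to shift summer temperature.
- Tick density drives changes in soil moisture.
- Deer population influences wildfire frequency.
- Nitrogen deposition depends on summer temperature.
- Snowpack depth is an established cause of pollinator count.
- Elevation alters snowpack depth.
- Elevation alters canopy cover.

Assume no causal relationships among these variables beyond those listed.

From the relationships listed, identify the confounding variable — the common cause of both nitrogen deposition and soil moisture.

Elevation has a causal path to nitrogen deposition (elevation → snowpack depth → pollinator count → annual rainfall → nitrogen deposition) and a separate causal path to soil moisture (elevation → wildfire frequency → soil moisture), so it is a common cause of both.
No stated relationship gives nitrogen deposition a causal route to soil moisture, so the correlation is explained by the shared upstream cause rather than a direct effect.

elevation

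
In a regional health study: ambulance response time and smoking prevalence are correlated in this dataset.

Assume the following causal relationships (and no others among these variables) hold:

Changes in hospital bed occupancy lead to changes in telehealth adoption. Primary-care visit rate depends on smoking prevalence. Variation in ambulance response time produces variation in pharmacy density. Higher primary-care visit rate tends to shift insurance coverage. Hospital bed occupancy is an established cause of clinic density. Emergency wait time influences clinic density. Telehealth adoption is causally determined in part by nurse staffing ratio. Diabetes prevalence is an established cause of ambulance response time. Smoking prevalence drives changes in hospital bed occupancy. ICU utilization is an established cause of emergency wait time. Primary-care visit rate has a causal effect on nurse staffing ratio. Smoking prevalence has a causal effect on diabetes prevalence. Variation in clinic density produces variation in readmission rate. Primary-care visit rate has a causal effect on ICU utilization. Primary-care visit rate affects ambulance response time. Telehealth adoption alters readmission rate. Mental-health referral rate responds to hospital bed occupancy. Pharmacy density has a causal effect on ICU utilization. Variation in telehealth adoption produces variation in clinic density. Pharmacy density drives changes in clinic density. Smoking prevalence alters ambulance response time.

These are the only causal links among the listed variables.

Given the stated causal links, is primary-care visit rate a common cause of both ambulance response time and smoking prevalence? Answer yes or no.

Primary-care visit rate has no stated causal path to smoking prevalence. A confounder must cause both variables, so primary-care visit rate does not qualify.

no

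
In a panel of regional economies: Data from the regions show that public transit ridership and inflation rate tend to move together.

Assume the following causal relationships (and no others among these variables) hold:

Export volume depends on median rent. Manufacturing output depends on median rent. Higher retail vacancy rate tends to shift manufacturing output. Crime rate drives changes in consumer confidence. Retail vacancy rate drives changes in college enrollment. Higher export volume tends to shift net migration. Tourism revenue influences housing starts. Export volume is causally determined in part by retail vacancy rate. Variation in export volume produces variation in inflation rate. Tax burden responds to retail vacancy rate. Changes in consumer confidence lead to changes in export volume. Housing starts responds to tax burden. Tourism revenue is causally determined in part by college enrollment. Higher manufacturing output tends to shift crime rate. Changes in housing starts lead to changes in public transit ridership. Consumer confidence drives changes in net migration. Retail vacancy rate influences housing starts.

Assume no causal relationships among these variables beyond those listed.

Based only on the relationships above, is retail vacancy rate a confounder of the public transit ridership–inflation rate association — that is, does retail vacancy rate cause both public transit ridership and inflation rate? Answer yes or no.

yes

Retail vacancy rate has a causal path to public transit ridership (retail vacancy rate → housing starts → public transit ridership) and to inflation rate (retail vacancy rate → export volume → inflation rate), so it is a common cause of both — a confounder.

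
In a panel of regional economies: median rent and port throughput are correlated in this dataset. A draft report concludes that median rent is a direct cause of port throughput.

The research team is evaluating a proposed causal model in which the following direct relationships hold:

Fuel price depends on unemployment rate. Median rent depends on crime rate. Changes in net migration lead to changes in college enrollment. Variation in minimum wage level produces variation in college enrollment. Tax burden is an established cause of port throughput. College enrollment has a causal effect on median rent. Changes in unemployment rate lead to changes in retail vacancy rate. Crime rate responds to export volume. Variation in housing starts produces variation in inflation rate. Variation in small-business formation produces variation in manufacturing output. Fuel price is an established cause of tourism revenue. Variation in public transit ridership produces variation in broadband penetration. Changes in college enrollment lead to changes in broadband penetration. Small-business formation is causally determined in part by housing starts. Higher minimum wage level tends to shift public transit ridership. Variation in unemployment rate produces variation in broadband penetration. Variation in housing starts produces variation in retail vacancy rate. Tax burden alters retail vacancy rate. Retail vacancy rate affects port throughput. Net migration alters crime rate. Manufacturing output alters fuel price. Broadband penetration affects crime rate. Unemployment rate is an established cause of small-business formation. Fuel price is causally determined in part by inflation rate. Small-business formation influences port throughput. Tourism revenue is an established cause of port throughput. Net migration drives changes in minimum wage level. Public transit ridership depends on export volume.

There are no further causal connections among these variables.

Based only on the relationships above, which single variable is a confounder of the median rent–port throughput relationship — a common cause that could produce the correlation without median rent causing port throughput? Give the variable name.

unemployment rate

Unemployment rate has a causal path to median rent (unemployment rate → broadband penetration → crime rate → median rent) and a separate causal path to port throughput (unemployment rate → retail vacancy rate → port throughput), so it is a common cause of both.
No stated relationship gives median rent a causal route to port throughput, so the correlation is explained by the shared upstream cause rather than a direct effect.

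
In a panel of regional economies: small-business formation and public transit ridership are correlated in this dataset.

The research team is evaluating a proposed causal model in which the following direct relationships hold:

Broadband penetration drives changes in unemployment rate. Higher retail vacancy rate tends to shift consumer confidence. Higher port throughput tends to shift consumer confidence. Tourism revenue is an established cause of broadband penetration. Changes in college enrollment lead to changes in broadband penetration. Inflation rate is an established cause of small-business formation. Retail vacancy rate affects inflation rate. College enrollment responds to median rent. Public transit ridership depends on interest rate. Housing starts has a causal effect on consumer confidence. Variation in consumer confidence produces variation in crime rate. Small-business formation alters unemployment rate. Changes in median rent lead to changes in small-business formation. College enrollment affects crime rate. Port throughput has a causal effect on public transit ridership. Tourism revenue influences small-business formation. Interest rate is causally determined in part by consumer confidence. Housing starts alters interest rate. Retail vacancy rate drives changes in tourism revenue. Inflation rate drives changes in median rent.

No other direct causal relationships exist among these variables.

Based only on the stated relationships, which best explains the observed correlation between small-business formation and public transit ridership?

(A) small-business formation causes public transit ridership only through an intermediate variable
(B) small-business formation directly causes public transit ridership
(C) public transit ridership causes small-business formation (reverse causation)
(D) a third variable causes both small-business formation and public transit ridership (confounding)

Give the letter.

Retail vacancy rate causes small-business formation (retail vacancy rate → tourism revenue → small-business formation) and public transit ridership (retail vacancy rate → consumer confidence → interest rate → public transit ridership) — a common cause creating the correlation.
There is no stated path from small-business formation to public transit ridership or from public transit ridership to small-business formation, so neither direct nor reverse causation applies.

D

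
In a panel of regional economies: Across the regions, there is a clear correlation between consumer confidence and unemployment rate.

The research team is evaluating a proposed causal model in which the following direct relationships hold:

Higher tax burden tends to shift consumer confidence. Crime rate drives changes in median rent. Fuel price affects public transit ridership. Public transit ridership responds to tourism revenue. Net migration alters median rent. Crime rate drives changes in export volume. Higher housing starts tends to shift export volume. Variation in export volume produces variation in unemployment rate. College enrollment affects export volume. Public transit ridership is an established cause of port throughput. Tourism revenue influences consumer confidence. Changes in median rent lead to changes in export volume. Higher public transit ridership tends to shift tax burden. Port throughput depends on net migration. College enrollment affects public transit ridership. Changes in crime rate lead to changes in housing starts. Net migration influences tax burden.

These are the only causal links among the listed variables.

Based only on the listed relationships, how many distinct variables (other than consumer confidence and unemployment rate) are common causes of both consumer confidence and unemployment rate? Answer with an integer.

2

The common causes are: college enrollment (to consumer confidence via college enrollment → public transit ridership → tax burden → consumer confidence; to unemployment rate via college enrollment → export volume → unemployment rate); net migration (to consumer confidence via net migration → tax burden → consumer confidence; to unemployment rate via net migration → median rent → export volume → unemployment rate).
Every other variable lacks a causal path to at least one of consumer confidence and unemployment rate.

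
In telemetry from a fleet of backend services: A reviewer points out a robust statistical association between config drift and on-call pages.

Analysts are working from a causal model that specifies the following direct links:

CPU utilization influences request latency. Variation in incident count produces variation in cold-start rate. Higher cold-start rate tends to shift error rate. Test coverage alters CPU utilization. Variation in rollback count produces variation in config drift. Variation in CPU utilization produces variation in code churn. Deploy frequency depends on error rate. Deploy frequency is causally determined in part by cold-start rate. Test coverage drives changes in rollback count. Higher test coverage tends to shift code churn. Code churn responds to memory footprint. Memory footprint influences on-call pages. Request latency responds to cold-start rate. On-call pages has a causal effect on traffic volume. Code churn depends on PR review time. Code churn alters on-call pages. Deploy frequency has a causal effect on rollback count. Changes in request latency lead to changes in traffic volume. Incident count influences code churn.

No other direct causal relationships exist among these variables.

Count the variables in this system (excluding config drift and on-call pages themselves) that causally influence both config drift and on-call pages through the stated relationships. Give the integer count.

2

The common causes are: incident count (to config drift via incident count → cold-start rate → deploy frequency → rollback count → config drift; to on-call pages via incident count → code churn → on-call pages); test coverage (to config drift via test coverage → rollback count → config drift; to on-call pages via test coverage → code churn → on-call pages).
Every other variable lacks a causal path to at least one of config drift and on-call pages.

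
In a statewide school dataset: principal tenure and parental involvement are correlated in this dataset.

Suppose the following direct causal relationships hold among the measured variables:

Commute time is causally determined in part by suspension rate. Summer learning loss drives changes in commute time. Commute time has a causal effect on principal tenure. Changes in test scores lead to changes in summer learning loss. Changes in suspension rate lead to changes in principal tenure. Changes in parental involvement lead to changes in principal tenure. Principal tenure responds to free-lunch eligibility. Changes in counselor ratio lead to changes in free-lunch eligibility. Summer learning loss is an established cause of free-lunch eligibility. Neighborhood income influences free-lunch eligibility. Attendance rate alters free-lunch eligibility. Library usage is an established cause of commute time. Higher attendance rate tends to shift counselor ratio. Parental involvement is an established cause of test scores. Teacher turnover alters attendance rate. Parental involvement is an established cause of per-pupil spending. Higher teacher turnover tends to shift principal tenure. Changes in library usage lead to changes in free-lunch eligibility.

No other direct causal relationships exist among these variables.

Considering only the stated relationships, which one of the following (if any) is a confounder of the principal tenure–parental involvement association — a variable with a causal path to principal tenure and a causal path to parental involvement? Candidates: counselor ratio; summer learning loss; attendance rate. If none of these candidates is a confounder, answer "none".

None of the listed candidates has causal paths to both principal tenure and parental involvement in the stated relationships, so none is a common cause.

none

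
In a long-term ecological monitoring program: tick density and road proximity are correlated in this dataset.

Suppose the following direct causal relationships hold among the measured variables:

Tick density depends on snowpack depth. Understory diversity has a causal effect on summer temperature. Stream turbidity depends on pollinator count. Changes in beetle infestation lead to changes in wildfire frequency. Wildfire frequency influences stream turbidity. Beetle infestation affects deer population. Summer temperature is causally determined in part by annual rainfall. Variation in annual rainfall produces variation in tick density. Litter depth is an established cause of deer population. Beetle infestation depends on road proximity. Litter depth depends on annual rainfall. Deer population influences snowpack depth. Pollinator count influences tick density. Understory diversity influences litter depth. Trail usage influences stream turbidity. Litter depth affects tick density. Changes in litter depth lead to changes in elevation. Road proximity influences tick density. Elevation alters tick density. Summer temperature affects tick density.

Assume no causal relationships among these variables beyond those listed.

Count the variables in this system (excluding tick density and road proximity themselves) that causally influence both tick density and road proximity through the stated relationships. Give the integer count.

No listed variable has a causal path to both tick density and road proximity, so there are no common causes.

0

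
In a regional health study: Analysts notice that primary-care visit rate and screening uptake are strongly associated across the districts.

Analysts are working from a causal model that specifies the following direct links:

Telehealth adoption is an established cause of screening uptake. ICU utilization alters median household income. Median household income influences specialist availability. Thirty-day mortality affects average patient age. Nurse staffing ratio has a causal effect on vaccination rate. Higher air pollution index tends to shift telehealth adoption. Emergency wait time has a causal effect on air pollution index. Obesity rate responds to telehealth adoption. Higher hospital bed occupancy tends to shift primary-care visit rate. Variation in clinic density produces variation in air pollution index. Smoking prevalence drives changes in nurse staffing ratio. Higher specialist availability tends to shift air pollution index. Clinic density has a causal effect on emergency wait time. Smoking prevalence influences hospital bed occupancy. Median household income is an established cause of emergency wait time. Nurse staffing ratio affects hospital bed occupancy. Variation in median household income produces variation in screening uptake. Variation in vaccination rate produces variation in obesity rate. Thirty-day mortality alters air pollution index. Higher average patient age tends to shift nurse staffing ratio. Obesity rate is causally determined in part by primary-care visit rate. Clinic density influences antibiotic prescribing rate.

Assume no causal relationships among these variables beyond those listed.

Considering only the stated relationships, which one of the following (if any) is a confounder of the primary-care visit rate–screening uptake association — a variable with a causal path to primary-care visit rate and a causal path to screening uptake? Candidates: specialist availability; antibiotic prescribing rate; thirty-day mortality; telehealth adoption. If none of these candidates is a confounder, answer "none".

thirty-day mortality

Thirty-day mortality causes primary-care visit rate (thirty-day mortality → average patient age → nurse staffing ratio → hospital bed occupancy → primary-care visit rate) and also causes screening uptake (thirty-day mortality → air pollution index → telehealth adoption → screening uptake); it is a common cause of both.
Each of the other candidates lacks a causal path to at least one of primary-care visit rate and screening uptake, so they do not confound the relationship.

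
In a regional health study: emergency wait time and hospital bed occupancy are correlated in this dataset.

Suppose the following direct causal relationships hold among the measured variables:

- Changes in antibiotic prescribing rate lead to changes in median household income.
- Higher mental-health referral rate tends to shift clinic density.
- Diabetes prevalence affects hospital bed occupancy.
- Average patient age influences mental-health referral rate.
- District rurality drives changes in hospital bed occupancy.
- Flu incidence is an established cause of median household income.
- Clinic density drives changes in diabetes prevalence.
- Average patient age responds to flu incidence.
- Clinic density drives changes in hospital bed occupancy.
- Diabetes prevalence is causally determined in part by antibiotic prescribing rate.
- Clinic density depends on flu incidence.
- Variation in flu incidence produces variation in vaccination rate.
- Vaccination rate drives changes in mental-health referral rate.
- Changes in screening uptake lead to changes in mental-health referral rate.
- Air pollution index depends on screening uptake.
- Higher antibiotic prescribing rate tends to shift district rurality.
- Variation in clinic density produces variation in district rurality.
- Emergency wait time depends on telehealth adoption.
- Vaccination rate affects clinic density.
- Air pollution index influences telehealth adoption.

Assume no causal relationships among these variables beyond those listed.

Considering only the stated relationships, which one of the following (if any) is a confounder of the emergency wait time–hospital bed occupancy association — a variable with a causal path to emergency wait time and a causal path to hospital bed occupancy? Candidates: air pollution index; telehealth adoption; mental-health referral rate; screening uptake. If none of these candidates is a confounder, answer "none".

screening uptake

Screening uptake causes emergency wait time (screening uptake → air pollution index → telehealth adoption → emergency wait time) and also causes hospital bed occupancy (screening uptake → mental-health referral rate → clinic density → hospital bed occupancy); it is a common cause of both.
Each of the other candidates lacks a causal path to at least one of emergency wait time and hospital bed occupancy, so they do not confound the relationship.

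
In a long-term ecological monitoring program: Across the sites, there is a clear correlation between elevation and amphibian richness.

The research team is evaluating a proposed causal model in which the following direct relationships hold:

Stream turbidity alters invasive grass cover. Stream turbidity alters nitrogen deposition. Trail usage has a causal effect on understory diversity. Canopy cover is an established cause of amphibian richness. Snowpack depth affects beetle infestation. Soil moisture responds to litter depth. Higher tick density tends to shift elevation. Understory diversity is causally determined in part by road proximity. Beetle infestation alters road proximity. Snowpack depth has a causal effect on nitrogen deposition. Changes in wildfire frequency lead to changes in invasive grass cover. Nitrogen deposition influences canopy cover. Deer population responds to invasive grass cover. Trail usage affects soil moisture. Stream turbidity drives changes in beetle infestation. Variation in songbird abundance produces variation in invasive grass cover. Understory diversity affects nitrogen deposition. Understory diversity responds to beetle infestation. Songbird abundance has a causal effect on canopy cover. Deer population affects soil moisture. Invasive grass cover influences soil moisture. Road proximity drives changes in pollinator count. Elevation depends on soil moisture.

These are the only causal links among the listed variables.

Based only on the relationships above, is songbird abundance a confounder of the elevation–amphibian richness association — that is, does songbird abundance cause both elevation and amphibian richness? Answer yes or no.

Songbird abundance has a causal path to elevation (songbird abundance → invasive grass cover → soil moisture → elevation) and to amphibian richness (songbird abundance → canopy cover → amphibian richness), so it is a common cause of both — a confounder.

yes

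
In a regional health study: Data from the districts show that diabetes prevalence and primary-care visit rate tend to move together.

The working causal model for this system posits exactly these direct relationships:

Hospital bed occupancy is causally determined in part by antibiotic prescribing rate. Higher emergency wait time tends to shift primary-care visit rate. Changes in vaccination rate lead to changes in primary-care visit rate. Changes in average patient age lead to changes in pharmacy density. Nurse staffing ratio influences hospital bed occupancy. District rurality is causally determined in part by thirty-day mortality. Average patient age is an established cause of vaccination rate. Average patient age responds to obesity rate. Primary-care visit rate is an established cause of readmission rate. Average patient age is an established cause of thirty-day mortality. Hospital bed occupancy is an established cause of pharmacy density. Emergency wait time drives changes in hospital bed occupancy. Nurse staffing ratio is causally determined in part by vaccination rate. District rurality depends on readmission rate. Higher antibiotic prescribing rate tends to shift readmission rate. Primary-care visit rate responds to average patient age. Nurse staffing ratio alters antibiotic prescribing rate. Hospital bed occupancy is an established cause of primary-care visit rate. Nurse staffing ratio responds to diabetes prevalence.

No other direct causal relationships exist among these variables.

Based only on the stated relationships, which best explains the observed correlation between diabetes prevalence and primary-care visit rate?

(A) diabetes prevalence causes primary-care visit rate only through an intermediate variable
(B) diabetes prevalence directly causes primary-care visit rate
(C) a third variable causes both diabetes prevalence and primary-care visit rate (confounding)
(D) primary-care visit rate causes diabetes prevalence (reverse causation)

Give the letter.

Diabetes prevalence reaches primary-care visit rate through diabetes prevalence → nurse staffing ratio → hospital bed occupancy → primary-care visit rate — an indirect causal chain with no direct diabetes prevalence → primary-care visit rate link. No variable causes both diabetes prevalence and primary-care visit rate, so confounding is ruled out; the effect is mediated.

A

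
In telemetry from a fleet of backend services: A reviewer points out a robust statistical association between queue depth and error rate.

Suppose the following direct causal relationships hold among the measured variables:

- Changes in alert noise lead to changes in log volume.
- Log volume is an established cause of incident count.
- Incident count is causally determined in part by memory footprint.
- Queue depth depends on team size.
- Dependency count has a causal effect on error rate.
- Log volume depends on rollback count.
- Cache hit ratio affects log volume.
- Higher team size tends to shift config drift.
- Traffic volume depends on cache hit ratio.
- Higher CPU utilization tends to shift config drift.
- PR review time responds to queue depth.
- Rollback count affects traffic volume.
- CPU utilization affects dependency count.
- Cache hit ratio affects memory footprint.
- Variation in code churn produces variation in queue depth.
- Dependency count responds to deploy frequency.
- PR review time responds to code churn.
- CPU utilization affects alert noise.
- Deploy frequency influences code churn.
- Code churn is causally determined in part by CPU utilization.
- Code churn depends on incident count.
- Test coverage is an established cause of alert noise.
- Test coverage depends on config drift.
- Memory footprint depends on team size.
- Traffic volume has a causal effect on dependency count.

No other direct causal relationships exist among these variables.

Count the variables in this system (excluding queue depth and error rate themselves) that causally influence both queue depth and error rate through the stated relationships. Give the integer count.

The common causes are: CPU utilization (to queue depth via CPU utilization → code churn → queue depth; to error rate via CPU utilization → dependency count → error rate); cache hit ratio (to queue depth via cache hit ratio → memory footprint → incident count → code churn → queue depth; to error rate via cache hit ratio → traffic volume → dependency count → error rate); deploy frequency (to queue depth via deploy frequency → code churn → queue depth; to error rate via deploy frequency → dependency count → error rate); rollback count (to queue depth via rollback count → log volume → incident count → code churn → queue depth; to error rate via rollback count → traffic volume → dependency count → error rate).
Every other variable lacks a causal path to at least one of queue depth and error rate.

4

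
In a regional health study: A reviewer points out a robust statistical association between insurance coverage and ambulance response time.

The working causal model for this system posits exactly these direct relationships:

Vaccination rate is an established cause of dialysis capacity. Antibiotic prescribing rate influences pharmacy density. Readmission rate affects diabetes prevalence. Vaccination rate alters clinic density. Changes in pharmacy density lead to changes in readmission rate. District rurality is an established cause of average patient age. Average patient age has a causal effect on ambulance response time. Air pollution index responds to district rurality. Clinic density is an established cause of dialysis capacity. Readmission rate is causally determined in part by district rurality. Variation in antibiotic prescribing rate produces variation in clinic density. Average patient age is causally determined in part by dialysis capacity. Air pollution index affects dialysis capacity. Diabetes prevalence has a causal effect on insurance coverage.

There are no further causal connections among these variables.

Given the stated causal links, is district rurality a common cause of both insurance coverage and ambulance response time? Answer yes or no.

yes

District rurality has a causal path to insurance coverage (district rurality → readmission rate → diabetes prevalence → insurance coverage) and to ambulance response time (district rurality → average patient age → ambulance response time), so it is a common cause of both — a confounder.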